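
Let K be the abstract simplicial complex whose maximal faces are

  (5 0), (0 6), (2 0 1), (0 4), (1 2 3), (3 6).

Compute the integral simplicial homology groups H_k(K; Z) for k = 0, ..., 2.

H_0 = Z,  H_1 = Z,  H_2 = 0.

Take the total order 0 < 1 < 2 < 3 < 4 < 5 < 6 on the vertex set. Then K (dimension 2) consists of the simplices:

  0-simplices (7): [0], [1], [2], [3], [4], [5], [6]
  1-simplices (9): [0,1], [0,2], [0,4], [0,5], [0,6], [1,2], [1,3], [2,3], [3,6]
  2-simplices (2): [0,1,2], [1,2,3]

giving chain groups C_0 ≅ Z^7, C_1 ≅ Z^9, C_2 ≅ Z^2.

The boundary map ∂_1: C_1 → C_0 is given by ∂[p,q] = [q] − [p]. For instance
  ∂[0,2] = [2] − [0].
The resulting 7×9 matrix has rank 6, and its Smith normal form has invariant factors (1,1,1,1,1,1).

The boundary map ∂_2: C_2 → C_1 sends each 2-simplex [p,q,r] to [q,r] − [p,r] + [p,q]. For instance
  ∂[0,1,2] = [1,2] − [0,2] + [0,1],
  ∂[1,2,3] = [2,3] − [1,3] + [1,2].
This gives a 9×2 integer matrix of rank 2; reducing to Smith normal form yields diagonal entries (1,1).

Reading off H_k = ker ∂_k / im ∂_{k+1}:

  H_0: rank C_0 − rank ∂_1 = 7 − 6 = 1, and the invariant factors of ∂_1 are all 1, so H_0 ≅ Z.
  H_1: rank ker ∂_1 − rank ∂_2 = (9 − 6) − 2 = 1, and the invariant factors of ∂_2 are all 1, so H_1 ≅ Z.
  H_2: rank ker ∂_2 − rank ∂_3 = (2 − 2) − 0 = 0, and there is no ∂_3, so H_2 ≅ 0.

As a check, the Euler characteristic is 7 − 9 + 2 = 0, which agrees with 1 − 1 + 0 = 0.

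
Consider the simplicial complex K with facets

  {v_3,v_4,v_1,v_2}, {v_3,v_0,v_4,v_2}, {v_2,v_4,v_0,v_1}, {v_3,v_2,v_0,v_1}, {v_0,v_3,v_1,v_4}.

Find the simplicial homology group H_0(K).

H_0 ≅ Z.

K has 5 vertices, 10 edges, 10 triangles, 5 3-simplices.
rank ∂_0 = 0, rank ∂_1 = 4 ⇒ b_0 = 5 − 0 − 4 = 1; all invariant factors of ∂_1 are 1 so no torsion. So H_0 ≅ Z.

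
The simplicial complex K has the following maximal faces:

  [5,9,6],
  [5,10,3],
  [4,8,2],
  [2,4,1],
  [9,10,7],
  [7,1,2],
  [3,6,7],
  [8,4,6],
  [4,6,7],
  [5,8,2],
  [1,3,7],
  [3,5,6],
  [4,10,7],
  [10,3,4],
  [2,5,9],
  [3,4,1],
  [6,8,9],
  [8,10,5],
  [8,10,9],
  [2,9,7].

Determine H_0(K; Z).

Order the vertices as 1 < 2 < 3 < 4 < 5 < 6 < 7 < 8 < 9 < 10. Listing each simplex with vertices in this order, K has dimension 2 with simplices:

  0-simplices (10): [1], [2], [3], [4], [5], [6], [7], [8], [9], [10]
  1-simplices (30): (30 of them)
  2-simplices (20): (20 of them)

so the chain groups are C_0 ≅ Z^10, C_1 ≅ Z^30, C_2 ≅ Z^20.

The boundary map ∂_1: C_1 → C_0 maps an edge to its endpoints' difference, ∂[p,q] = q − p. For instance
  ∂[2,4] = [4] − [2].
As a 10×30 matrix over Z this has rank 9, with invariant factors (1,1,1,1,1,1,1,1,1).

Boundary ∂_2: C_2 → C_1 acts by ∂[p,q,r] = [q,r] − [p,r] + [p,q]. For instance
  ∂[2,7,9] = [7,9] − [2,9] + [2,7],
  ∂[3,5,6] = [5,6] − [3,6] + [3,5].
This gives a 30×20 integer matrix of rank 20; reducing to Smith normal form yields diagonal entries (1,1,1,1,1,1,1,1,1,1,1,1,1,1,1,1,1,1,1,2).

From H_k ≅ ker(∂_k) / im(∂_{k+1}) we obtain:

  H_0: rank C_0 − rank ∂_1 = 10 − 9 = 1, and the invariant factors of ∂_1 are all 1, so H_0 ≅ Z.

(K is a triangulation of the Klein bottle.)

H_0 ≅ Z.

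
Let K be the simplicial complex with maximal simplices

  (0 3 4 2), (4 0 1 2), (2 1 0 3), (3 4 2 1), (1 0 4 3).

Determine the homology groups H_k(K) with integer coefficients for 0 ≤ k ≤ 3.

H_0 ≅ Z,  H_1 = 0,  H_2 = 0,  H_3 ≅ Z.

K has 5 vertices, 10 edges, 10 triangles, 5 3-simplices.
rank ∂_0 = 0, rank ∂_1 = 4 ⇒ b_0 = 5 − 0 − 4 = 1; all invariant factors of ∂_1 are 1 so no torsion. So H_0 ≅ Z.
rank ∂_1 = 4, rank ∂_2 = 6 ⇒ b_1 = 10 − 4 − 6 = 0; all invariant factors of ∂_2 are 1 so no torsion. So H_1 ≅ 0.
rank ∂_2 = 6, rank ∂_3 = 4 ⇒ b_2 = 10 − 6 − 4 = 0; all invariant factors of ∂_3 are 1 so no torsion. So H_2 ≅ 0.
rank ∂_3 = 4, rank ∂_4 = 0 ⇒ b_3 = 5 − 4 − 0 = 1. So H_3 ≅ Z.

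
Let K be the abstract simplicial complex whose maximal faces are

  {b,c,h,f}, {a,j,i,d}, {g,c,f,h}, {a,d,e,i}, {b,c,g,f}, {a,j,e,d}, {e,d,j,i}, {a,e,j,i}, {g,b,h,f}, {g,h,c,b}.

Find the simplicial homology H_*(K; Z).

We work with the vertex ordering a < b < c < d < e < f < g < h < i < j. The simplices of K, each written with vertices in increasing order, are:

  0-simplices (10): a, b, c, d, e, f, g, h, i, j
  1-simplices (20): ad, ae, ai, aj, bc, bf, bg, bh, cf, cg, ch, de, di, dj, ei, ej, fg, fh, gh, ij
  2-simplices (20): ade, adi, adj, aei, aej, aij, bcf, bcg, bch, bfg, bfh, bgh, cfg, cfh, cgh, dei, dej, dij, eij, fgh
  3-simplices (10): adei, adej, adij, aeij, bcfg, bcfh, bcgh, bfgh, cfgh, deij

so the chain groups are C_0 ≅ Z^10, C_1 ≅ Z^20, C_2 ≅ Z^20, C_3 ≅ Z^10.

Boundary ∂_1: C_1 → C_0 is given by ∂[p,q] = [q] − [p]. For instance
  ∂ae = e − a.
The resulting 10×20 matrix has rank 8, and its Smith normal form has invariant factors (1,1,1,1,1,1,1,1).

The boundary map ∂_2: C_2 → C_1 acts by ∂[p,q,r] = [q,r] − [p,r] + [p,q]. For instance
  ∂bcg = cg − bg + bc,
  ∂fgh = gh − fh + fg.
The 20×20 boundary matrix has rank 12 and Smith normal form diag(1,1,1,1,1,1,1,1,1,1,1,1).

∂_3: C_3 → C_2 sends each 3-simplex σ to the alternating sum Σ_i (−1)^i (σ with its i-th vertex removed). For instance
  ∂cfgh = fgh − cgh + cfh − cfg,
  ∂deij = eij − dij + dej − dei.
The resulting 20×10 matrix has rank 8, and its Smith normal form has invariant factors (1,1,1,1,1,1,1,1).

Computing H_k = (kernel of ∂_k) / (image of ∂_{k+1}):

  H_0: rank C_0 − rank ∂_1 = 10 − 8 = 2, and the invariant factors of ∂_1 are all 1, so H_0 = Z^2.
  H_1: rank ker ∂_1 − rank ∂_2 = (20 − 8) − 12 = 0, and the invariant factors of ∂_2 are all 1, so H_1 = 0.
  H_2: rank ker ∂_2 − rank ∂_3 = (20 − 12) − 8 = 0, and the invariant factors of ∂_3 are all 1, so H_2 = 0.
  H_3: rank ker ∂_3 − rank ∂_4 = (10 − 8) − 0 = 2, and there is no ∂_4, so H_3 = Z^2.

As a check, the Euler characteristic is 10 − 20 + 20 − 10 = 0, which agrees with 2 − 0 + 0 − 2 = 0.
(K is a triangulation of the disjoint union of the 3-sphere S^3 and the 3-sphere S^3.)

H_0 = Z^2,  H_1 = 0,  H_2 = 0,  H_3 = Z^2.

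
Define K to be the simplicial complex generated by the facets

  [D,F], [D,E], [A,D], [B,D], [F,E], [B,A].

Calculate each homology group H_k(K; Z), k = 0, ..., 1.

H_0 = Z,  H_1 = Z^2.

K has 5 vertices, 6 edges.
rank ∂_0 = 0, rank ∂_1 = 4 ⇒ b_0 = 5 − 0 − 4 = 1; all invariant factors of ∂_1 are 1 so no torsion. So H_0 ≅ Z.
rank ∂_1 = 4, rank ∂_2 = 0 ⇒ b_1 = 6 − 4 − 0 = 2. So H_1 ≅ Z^2.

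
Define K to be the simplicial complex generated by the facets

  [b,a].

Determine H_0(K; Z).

H_0 = Z.

Order the vertices as a < b. Listing each simplex with vertices in this order, K has dimension 1 with simplices:

  0-simplices (2): a, b
  1-simplices (1): ab

giving chain groups C_0 ≅ Z^2, C_1 ≅ Z^1.

∂_1: C_1 → C_0 sends each edge [p,q] (with p < q) to q − p. For instance
  ∂ab = b − a.
The 2×1 boundary matrix has rank 1 and Smith normal form diag(1).

From H_k ≅ ker(∂_k) / im(∂_{k+1}) we obtain:

  H_0: rank C_0 − rank ∂_1 = 2 − 1 = 1, and the invariant factors of ∂_1 are all 1, so H_0 ≅ Z.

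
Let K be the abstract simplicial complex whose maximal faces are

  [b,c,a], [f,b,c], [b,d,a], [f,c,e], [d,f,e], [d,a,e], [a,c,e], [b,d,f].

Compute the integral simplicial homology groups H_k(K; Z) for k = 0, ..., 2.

Order the vertices as a < b < c < d < e < f. Listing each simplex with vertices in this order, K has dimension 2 with simplices:

  0-simplices (6): a, b, c, d, e, f
  1-simplices (12): ab, ac, ad, ae, bc, bd, bf, ce, cf, de, df, ef
  2-simplices (8): abc, abd, ace, ade, bcf, bdf, cef, def

Hence C_0 ≅ Z^6, C_1 ≅ Z^12, C_2 ≅ Z^8.

The boundary map ∂_1: C_1 → C_0 is given by ∂[p,q] = [q] − [p]. For instance
  ∂bf = f − b.
As a 6×12 matrix over Z this has rank 5, with invariant factors (1,1,1,1,1).

∂_2: C_2 → C_1 sends each 2-simplex [p,q,r] to [q,r] − [p,r] + [p,q]. For instance
  ∂cef = ef − cf + ce,
  ∂ace = ce − ae + ac.
The resulting 12×8 matrix has rank 7, and its Smith normal form has invariant factors (1,1,1,1,1,1,1).

Computing H_k = (kernel of ∂_k) / (image of ∂_{k+1}):

  H_0: rank C_0 − rank ∂_1 = 6 − 5 = 1, and the invariant factors of ∂_1 are all 1, so H_0 ≅ Z.
  H_1: rank ker ∂_1 − rank ∂_2 = (12 − 5) − 7 = 0, and the invariant factors of ∂_2 are all 1, so H_1 ≅ 0.
  H_2: rank ker ∂_2 − rank ∂_3 = (8 − 7) − 0 = 1, and there is no ∂_3, so H_2 ≅ Z.

H_0 ≅ Z,  H_1 = 0,  H_2 ≅ Z.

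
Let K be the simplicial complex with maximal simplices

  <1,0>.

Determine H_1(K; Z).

H_1 ≅ 0.

We work with the vertex ordering 0 < 1. The simplices of K, each written with vertices in increasing order, are:

  0-simplices (2): [0], [1]
  1-simplices (1): [0,1]

so the chain groups are C_0 ≅ Z^2, C_1 ≅ Z^1.

Boundary ∂_1: C_1 → C_0 sends each edge [p,q] (with p < q) to q − p.
This gives a 2×1 integer matrix of rank 1; reducing to Smith normal form yields diagonal entries (1).

Computing H_k = (kernel of ∂_k) / (image of ∂_{k+1}):

  H_1: rank ker ∂_1 − rank ∂_2 = (1 − 1) − 0 = 0, and there is no ∂_2, so H_1 ≅ 0.

(K is a triangulation of the 1-simplex.)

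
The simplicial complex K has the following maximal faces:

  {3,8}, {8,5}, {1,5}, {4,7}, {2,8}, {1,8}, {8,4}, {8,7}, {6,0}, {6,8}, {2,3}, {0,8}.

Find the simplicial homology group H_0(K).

H_0 = Z.

K has 9 vertices, 12 edges.
rank ∂_0 = 0, rank ∂_1 = 8 ⇒ b_0 = 9 − 0 − 8 = 1; all invariant factors of ∂_1 are 1 so no torsion. So H_0 = Z.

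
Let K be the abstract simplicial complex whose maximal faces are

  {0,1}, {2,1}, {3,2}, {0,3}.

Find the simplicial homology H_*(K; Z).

Fix the vertex order 0 < 1 < 2 < 3 and write every simplex with vertices in increasing order. Then dim K = 1 and the simplices of K are:

  0-simplices (4): [0], [1], [2], [3]
  1-simplices (4): [0,1], [0,3], [1,2], [2,3]

so the chain groups are C_0 ≅ Z^4, C_1 ≅ Z^4.

The boundary map ∂_1: C_1 → C_0 maps an edge to its endpoints' difference, ∂[p,q] = q − p.
As a 4×4 matrix over Z this has rank 3, with invariant factors (1,1,1).

Reading off H_k = ker ∂_k / im ∂_{k+1}:

  H_0: rank C_0 − rank ∂_1 = 4 − 3 = 1, and the invariant factors of ∂_1 are all 1, so H_0 = Z.
  H_1: rank ker ∂_1 − rank ∂_2 = (4 − 3) − 0 = 1, and there is no ∂_2, so H_1 = Z.

As a check, the Euler characteristic is 4 − 4 = 0, which agrees with 1 − 1 = 0.

H_0 = Z,  H_1 = Z.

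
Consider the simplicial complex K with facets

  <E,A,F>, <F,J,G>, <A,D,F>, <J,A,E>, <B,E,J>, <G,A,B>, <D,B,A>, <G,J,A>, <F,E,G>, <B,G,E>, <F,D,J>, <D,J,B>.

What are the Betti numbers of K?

b_0 = 1, b_1 = 0, b_2 = 0.

Fix the vertex order A < B < D < E < F < G < J and write every simplex with vertices in increasing order. Then dim K = 2 and the simplices of K are:

  0-simplices (7): A, B, D, E, F, G, J
  1-simplices (18): AB, AD, AE, AF, AG, AJ, BD, BE, BG, BJ, DF, DJ, EF, EG, EJ, FG, FJ, GJ
  2-simplices (12): ABD, ABG, ADF, AEF, AEJ, AGJ, BDJ, BEG, BEJ, DFJ, EFG, FGJ

so the chain groups are C_0 ≅ Z^7, C_1 ≅ Z^18, C_2 ≅ Z^12.

Boundary ∂_1: C_1 → C_0 is given by ∂[p,q] = [q] − [p].
The resulting 7×18 matrix has rank 6, and its Smith normal form has invariant factors (1,1,1,1,1,1).

Boundary ∂_2: C_2 → C_1 maps a triangle to the signed sum of its edges. For instance
  ∂ADF = DF − AF + AD,
  ∂AGJ = GJ − AJ + AG.
The 18×12 boundary matrix has rank 12 and Smith normal form diag(1,1,1,1,1,1,1,1,1,1,1,2).

From H_k ≅ ker(∂_k) / im(∂_{k+1}) we obtain:

  H_0: rank C_0 − rank ∂_1 = 7 − 6 = 1, and the invariant factors of ∂_1 are all 1, so H_0 ≅ Z.
  H_1: rank ker ∂_1 − rank ∂_2 = (18 − 6) − 12 = 0, and ∂_2 has invariant factor 2 > 1, so H_1 ≅ Z/2.
  H_2: rank ker ∂_2 − rank ∂_3 = (12 − 12) − 0 = 0, and there is no ∂_3, so H_2 ≅ 0.

(K is a triangulation of the real projective plane RP^2.)

Hence the Betti numbers are b_0 = 1, b_1 = 0, b_2 = 0.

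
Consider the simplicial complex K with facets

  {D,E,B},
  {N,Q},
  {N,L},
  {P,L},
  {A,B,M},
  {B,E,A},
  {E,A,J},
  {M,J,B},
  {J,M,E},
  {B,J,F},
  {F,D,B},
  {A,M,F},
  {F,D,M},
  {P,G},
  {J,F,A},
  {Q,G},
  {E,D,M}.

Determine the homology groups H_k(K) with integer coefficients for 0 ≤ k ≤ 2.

H_0 ≅ Z^2,  H_1 ≅ Z ⊕ Z_2,  H_2 = 0.

Take the total order A < B < D < E < F < G < J < L < M < N < P < Q on the vertex set. Then K (dimension 2) consists of the simplices:

  0-simplices (12): A, B, D, E, F, G, J, L, M, N, P, Q
  1-simplices (23): AB, AE, AF, AJ, AM, BD, BE, BF, BJ, BM, DE, DF, DM, EJ, EM, FJ, FM, GP, GQ, JM, LN, LP, NQ
  2-simplices (12): ABE, ABM, AEJ, AFJ, AFM, BDE, BDF, BFJ, BJM, DEM, DFM, EJM

so the chain groups are C_0 ≅ Z^12, C_1 ≅ Z^23, C_2 ≅ Z^12.

Boundary ∂_1: C_1 → C_0 maps an edge to its endpoints' difference, ∂[p,q] = q − p. For instance
  ∂NQ = Q − N.
The 12×23 boundary matrix has rank 10 and Smith normal form diag(1,1,1,1,1,1,1,1,1,1).

The boundary map ∂_2: C_2 → C_1 maps a triangle to the signed sum of its edges. For instance
  ∂BDE = DE − BE + BD,
  ∂DFM = FM − DM + DF.
This gives a 23×12 integer matrix of rank 12; reducing to Smith normal form yields diagonal entries (1,1,1,1,1,1,1,1,1,1,1,2).

Computing H_k = (kernel of ∂_k) / (image of ∂_{k+1}):

  H_0: rank C_0 − rank ∂_1 = 12 − 10 = 2, and the invariant factors of ∂_1 are all 1, so H_0 ≅ Z^2.
  H_1: rank ker ∂_1 − rank ∂_2 = (23 − 10) − 12 = 1, and ∂_2 has invariant factor 2 > 1, so H_1 ≅ Z ⊕ Z_2.
  H_2: rank ker ∂_2 − rank ∂_3 = (12 − 12) − 0 = 0, and there is no ∂_3, so H_2 ≅ 0.

As a check, the Euler characteristic is 12 − 23 + 12 = 1, which agrees with 2 − 1 + 0 = 1.
(K is a triangulation of the disjoint union of the real projective plane RP^2 and the circle S^1.)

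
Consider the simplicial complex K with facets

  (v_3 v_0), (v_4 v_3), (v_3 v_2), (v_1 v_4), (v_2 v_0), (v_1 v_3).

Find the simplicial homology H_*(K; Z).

Fix the vertex order v_0 < v_1 < v_2 < v_3 < v_4 and write every simplex with vertices in increasing order. Then dim K = 1 and the simplices of K are:

  0-simplices (5): [v_0], [v_1], [v_2], [v_3], [v_4]
  1-simplices (6): [v_0,v_2], [v_0,v_3], [v_1,v_3], [v_1,v_4], [v_2,v_3], [v_3,v_4]

Hence C_0 ≅ Z^5, C_1 ≅ Z^6.

∂_1: C_1 → C_0 maps an edge to its endpoints' difference, ∂[p,q] = q − p.
This gives a 5×6 integer matrix of rank 4; reducing to Smith normal form yields diagonal entries (1,1,1,1).

Computing H_k = (kernel of ∂_k) / (image of ∂_{k+1}):

  H_0: rank C_0 − rank ∂_1 = 5 − 4 = 1, and the invariant factors of ∂_1 are all 1, so H_0 ≅ Z.
  H_1: rank ker ∂_1 − rank ∂_2 = (6 − 4) − 0 = 2, and there is no ∂_2, so H_1 ≅ Z^2.

As a check, the Euler characteristic is 5 − 6 = -1, which agrees with 1 − 2 = -1.
(K is a triangulation of a wedge of 2 circles.)

H_0 = Z,  H_1 = Z^2.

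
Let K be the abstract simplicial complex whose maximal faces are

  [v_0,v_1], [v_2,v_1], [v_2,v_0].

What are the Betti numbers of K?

We work with the vertex ordering v_0 < v_1 < v_2. The simplices of K, each written with vertices in increasing order, are:

  0-simplices (3): [v_0], [v_1], [v_2]
  1-simplices (3): [v_0,v_1], [v_0,v_2], [v_1,v_2]

so the chain groups are C_0 ≅ Z^3, C_1 ≅ Z^3.

The boundary map ∂_1: C_1 → C_0 sends each edge [p,q] (with p < q) to q − p. For instance
  ∂[v_1,v_2] = [v_2] − [v_1].
The resulting 3×3 matrix has rank 2, and its Smith normal form has invariant factors (1,1).

Reading off H_k = ker ∂_k / im ∂_{k+1}:

  H_0: rank C_0 − rank ∂_1 = 3 − 2 = 1, and the invariant factors of ∂_1 are all 1, so H_0 ≅ Z.
  H_1: rank ker ∂_1 − rank ∂_2 = (3 − 2) − 0 = 1, and there is no ∂_2, so H_1 ≅ Z.

Hence the Betti numbers are b_0 = 1, b_1 = 1.

b_0 = 1, b_1 = 1.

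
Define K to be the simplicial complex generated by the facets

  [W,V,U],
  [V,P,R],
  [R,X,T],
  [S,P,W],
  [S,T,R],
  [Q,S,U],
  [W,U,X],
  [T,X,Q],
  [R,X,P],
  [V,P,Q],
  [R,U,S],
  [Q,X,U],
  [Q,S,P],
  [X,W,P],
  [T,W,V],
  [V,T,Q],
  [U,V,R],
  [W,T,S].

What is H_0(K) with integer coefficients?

H_0 ≅ Z.

K has 9 vertices, 27 edges, 18 triangles.
rank ∂_0 = 0, rank ∂_1 = 8 ⇒ b_0 = 9 − 0 − 8 = 1; all invariant factors of ∂_1 are 1 so no torsion. So H_0 = Z.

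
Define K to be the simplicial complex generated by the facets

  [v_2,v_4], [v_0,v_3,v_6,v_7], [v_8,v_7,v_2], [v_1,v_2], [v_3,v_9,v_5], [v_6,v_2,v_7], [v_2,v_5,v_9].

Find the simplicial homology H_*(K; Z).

We work with the vertex ordering v_0 < v_1 < v_2 < v_3 < v_4 < v_5 < v_6 < v_7 < v_8 < v_9. The simplices of K, each written with vertices in increasing order, are:

  0-simplices (10): [v_0], [v_1], [v_2], [v_3], [v_4], [v_5], [v_6], [v_7], [v_8], [v_9]
  1-simplices (17): (17 of them)
  2-simplices (8): [v_0,v_3,v_6], [v_0,v_3,v_7], [v_0,v_6,v_7], [v_2,v_5,v_9], [v_2,v_6,v_7], [v_2,v_7,v_8], [v_3,v_5,v_9], [v_3,v_6,v_7]
  3-simplices (1): [v_0,v_3,v_6,v_7]

so the chain groups are C_0 ≅ Z^10, C_1 ≅ Z^17, C_2 ≅ Z^8, C_3 ≅ Z^1.

Boundary ∂_1: C_1 → C_0 sends each edge [p,q] (with p < q) to q − p. For instance
  ∂[v_2,v_6] = [v_6] − [v_2].
As a 10×17 matrix over Z this has rank 9, with invariant factors (1,1,1,1,1,1,1,1,1).

Boundary ∂_2: C_2 → C_1 sends each 2-simplex [p,q,r] to [q,r] − [p,r] + [p,q]. For instance
  ∂[v_2,v_6,v_7] = [v_6,v_7] − [v_2,v_7] + [v_2,v_6],
  ∂[v_0,v_3,v_7] = [v_3,v_7] − [v_0,v_7] + [v_0,v_3].
This gives a 17×8 integer matrix of rank 7; reducing to Smith normal form yields diagonal entries (1,1,1,1,1,1,1).

The boundary map ∂_3: C_3 → C_2 sends each 3-simplex σ to the alternating sum Σ_i (−1)^i (σ with its i-th vertex removed). For instance
  ∂[v_0,v_3,v_6,v_7] = [v_3,v_6,v_7] − [v_0,v_6,v_7] + [v_0,v_3,v_7] − [v_0,v_3,v_6].
The resulting 8×1 matrix has rank 1, and its Smith normal form has invariant factors (1).

Now H_k = ker ∂_k / im ∂_{k+1}, so:

  H_0: rank C_0 − rank ∂_1 = 10 − 9 = 1, and the invariant factors of ∂_1 are all 1, so H_0 ≅ Z.
  H_1: rank ker ∂_1 − rank ∂_2 = (17 − 9) − 7 = 1, and the invariant factors of ∂_2 are all 1, so H_1 ≅ Z.
  H_2: rank ker ∂_2 − rank ∂_3 = (8 − 7) − 1 = 0, and the invariant factors of ∂_3 are all 1, so H_2 ≅ 0.
  H_3: rank ker ∂_3 − rank ∂_4 = (1 − 1) − 0 = 0, and there is no ∂_4, so H_3 ≅ 0.

As a check, the Euler characteristic is 10 − 17 + 8 − 1 = 0, which agrees with 1 − 1 + 0 − 0 = 0.

H_0 ≅ Z,  H_1 ≅ Z,  H_2 = 0,  H_3 = 0.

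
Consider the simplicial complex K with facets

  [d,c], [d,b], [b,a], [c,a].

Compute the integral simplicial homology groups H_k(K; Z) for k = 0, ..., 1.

H_0 = Z,  H_1 = Z.

Order the vertices as a < b < c < d. Listing each simplex with vertices in this order, K has dimension 1 with simplices:

  0-simplices (4): a, b, c, d
  1-simplices (4): ab, ac, bd, cd

giving chain groups C_0 ≅ Z^4, C_1 ≅ Z^4.

∂_1: C_1 → C_0 is given by ∂[p,q] = [q] − [p].
This gives a 4×4 integer matrix of rank 3; reducing to Smith normal form yields diagonal entries (1,1,1).

Reading off H_k = ker ∂_k / im ∂_{k+1}:

  H_0: rank C_0 − rank ∂_1 = 4 − 3 = 1, and the invariant factors of ∂_1 are all 1, so H_0 ≅ Z.
  H_1: rank ker ∂_1 − rank ∂_2 = (4 − 3) − 0 = 1, and there is no ∂_2, so H_1 ≅ Z.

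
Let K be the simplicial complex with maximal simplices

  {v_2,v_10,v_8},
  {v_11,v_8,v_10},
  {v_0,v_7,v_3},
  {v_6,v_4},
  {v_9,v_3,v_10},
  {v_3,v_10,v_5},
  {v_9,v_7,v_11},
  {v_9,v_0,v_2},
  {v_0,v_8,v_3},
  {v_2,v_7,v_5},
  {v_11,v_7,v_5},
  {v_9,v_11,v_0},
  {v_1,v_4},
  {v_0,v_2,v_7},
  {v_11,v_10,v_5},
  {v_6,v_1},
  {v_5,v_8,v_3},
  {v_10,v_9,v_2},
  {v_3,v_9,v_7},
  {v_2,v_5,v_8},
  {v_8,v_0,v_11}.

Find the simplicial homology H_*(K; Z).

Fix the vertex order v_0 < v_1 < v_2 < v_3 < v_4 < v_5 < v_6 < v_7 < v_8 < v_9 < v_10 < v_11 and write every simplex with vertices in increasing order. Then dim K = 2 and the simplices of K are:

  0-simplices (12): [v_0], [v_1], [v_2], [v_3], [v_4], [v_5], [v_6], [v_7], [v_8], [v_9], [v_10], [v_11]
  1-simplices (30): (30 of them)
  2-simplices (18): (18 of them)

so the chain groups are C_0 ≅ Z^12, C_1 ≅ Z^30, C_2 ≅ Z^18.

∂_1: C_1 → C_0 is given by ∂[p,q] = [q] − [p].
This gives a 12×30 integer matrix of rank 10; reducing to Smith normal form yields diagonal entries (1,1,1,1,1,1,1,1,1,1).

∂_2: C_2 → C_1 acts by ∂[p,q,r] = [q,r] − [p,r] + [p,q]. For instance
  ∂[v_0,v_3,v_7] = [v_3,v_7] − [v_0,v_7] + [v_0,v_3],
  ∂[v_2,v_5,v_7] = [v_5,v_7] − [v_2,v_7] + [v_2,v_5].
As a 30×18 matrix over Z this has rank 18, with invariant factors (1,1,1,1,1,1,1,1,1,1,1,1,1,1,1,1,1,2).

Reading off H_k = ker ∂_k / im ∂_{k+1}:

  H_0: rank C_0 − rank ∂_1 = 12 − 10 = 2, and the invariant factors of ∂_1 are all 1, so H_0 = Z^2.
  H_1: rank ker ∂_1 − rank ∂_2 = (30 − 10) − 18 = 2, and ∂_2 has invariant factor 2 > 1, so H_1 = Z^2 ⊕ Z/2.
  H_2: rank ker ∂_2 − rank ∂_3 = (18 − 18) − 0 = 0, and there is no ∂_3, so H_2 = 0.

(K is a triangulation of the disjoint union of the circle S^1 and the Klein bottle.)

H_0 = Z^2,  H_1 = Z^2 ⊕ Z/2,  H_2 = 0.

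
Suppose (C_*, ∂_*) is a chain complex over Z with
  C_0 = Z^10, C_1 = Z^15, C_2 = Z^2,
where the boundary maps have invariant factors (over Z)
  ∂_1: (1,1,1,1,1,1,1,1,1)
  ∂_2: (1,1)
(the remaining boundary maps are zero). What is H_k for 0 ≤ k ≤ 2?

H_0: b_0 = 10 − 0 − 9 = 1; torsion from ∂_1 factors > 1: none. So H_0 = Z.
H_1: b_1 = 15 − 9 − 2 = 4; torsion from ∂_2 factors > 1: none. So H_1 = Z^4.
H_2: b_2 = 2 − 2 − 0 = 0; torsion from ∂_3 factors > 1: none. So H_2 = 0.

H_0 = Z,  H_1 = Z^4,  H_2 = 0.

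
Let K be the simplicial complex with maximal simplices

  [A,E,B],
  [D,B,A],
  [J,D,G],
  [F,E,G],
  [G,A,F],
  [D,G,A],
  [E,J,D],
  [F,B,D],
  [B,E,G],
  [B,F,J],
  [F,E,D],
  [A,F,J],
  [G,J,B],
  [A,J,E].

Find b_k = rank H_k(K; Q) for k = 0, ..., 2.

Take the total order A < B < D < E < F < G < J on the vertex set. Then K (dimension 2) consists of the simplices:

  0-simplices (7): A, B, D, E, F, G, J
  1-simplices (21): AB, AD, AE, AF, AG, AJ, BD, BE, BF, BG, BJ, DE, DF, DG, DJ, EF, EG, EJ, FG, FJ, GJ
  2-simplices (14): ABD, ABE, ADG, AEJ, AFG, AFJ, BDF, BEG, BFJ, BGJ, DEF, DEJ, DGJ, EFG

Hence C_0 ≅ Z^7, C_1 ≅ Z^21, C_2 ≅ Z^14.

∂_1: C_1 → C_0 is given by ∂[p,q] = [q] − [p].
The 7×21 boundary matrix has rank 6 and Smith normal form diag(1,1,1,1,1,1).

Boundary ∂_2: C_2 → C_1 acts by ∂[p,q,r] = [q,r] − [p,r] + [p,q]. For instance
  ∂BGJ = GJ − BJ + BG,
  ∂BEG = EG − BG + BE.
The resulting 21×14 matrix has rank 13, and its Smith normal form has invariant factors (1,1,1,1,1,1,1,1,1,1,1,1,1).

From H_k ≅ ker(∂_k) / im(∂_{k+1}) we obtain:

  H_0: rank C_0 − rank ∂_1 = 7 − 6 = 1, and the invariant factors of ∂_1 are all 1, so H_0 ≅ Z.
  H_1: rank ker ∂_1 − rank ∂_2 = (21 − 6) − 13 = 2, and the invariant factors of ∂_2 are all 1, so H_1 ≅ Z^2.
  H_2: rank ker ∂_2 − rank ∂_3 = (14 − 13) − 0 = 1, and there is no ∂_3, so H_2 ≅ Z.

(K is a triangulation of the torus T^2.)

Hence the Betti numbers are b_0 = 1, b_1 = 2, b_2 = 1.

b_0 = 1, b_1 = 2, b_2 = 1.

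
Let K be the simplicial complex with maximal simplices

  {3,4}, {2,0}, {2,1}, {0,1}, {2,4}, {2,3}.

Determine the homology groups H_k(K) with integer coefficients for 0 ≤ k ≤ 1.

H_0 = Z,  H_1 = Z^2.

Take the total order 0 < 1 < 2 < 3 < 4 on the vertex set. Then K (dimension 1) consists of the simplices:

  0-simplices (5): [0], [1], [2], [3], [4]
  1-simplices (6): [0,1], [0,2], [1,2], [2,3], [2,4], [3,4]

giving chain groups C_0 ≅ Z^5, C_1 ≅ Z^6.

Boundary ∂_1: C_1 → C_0 maps an edge to its endpoints' difference, ∂[p,q] = q − p. For instance
  ∂[1,2] = [2] − [1].
As a 5×6 matrix over Z this has rank 4, with invariant factors (1,1,1,1).

Reading off H_k = ker ∂_k / im ∂_{k+1}:

  H_0: rank C_0 − rank ∂_1 = 5 − 4 = 1, and the invariant factors of ∂_1 are all 1, so H_0 ≅ Z.
  H_1: rank ker ∂_1 − rank ∂_2 = (6 − 4) − 0 = 2, and there is no ∂_2, so H_1 ≅ Z^2.

As a check, the Euler characteristic is 5 − 6 = -1, which agrees with 1 − 2 = -1.
(K is a triangulation of a wedge of 2 circles.)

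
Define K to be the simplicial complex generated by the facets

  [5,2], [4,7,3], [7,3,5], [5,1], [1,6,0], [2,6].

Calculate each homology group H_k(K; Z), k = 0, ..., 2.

H_0 ≅ Z,  H_1 ≅ Z,  H_2 = 0.

Order the vertices as 0 < 1 < 2 < 3 < 4 < 5 < 6 < 7. Listing each simplex with vertices in this order, K has dimension 2 with simplices:

  0-simplices (8): [0], [1], [2], [3], [4], [5], [6], [7]
  1-simplices (11): [0,1], [0,6], [1,5], [1,6], [2,5], [2,6], [3,4], [3,5], [3,7], [4,7], [5,7]
  2-simplices (3): [0,1,6], [3,4,7], [3,5,7]

giving chain groups C_0 ≅ Z^8, C_1 ≅ Z^11, C_2 ≅ Z^3.

∂_1: C_1 → C_0 sends each edge [p,q] (with p < q) to q − p. For instance
  ∂[0,6] = [6] − [0].
The resulting 8×11 matrix has rank 7, and its Smith normal form has invariant factors (1,1,1,1,1,1,1).

The boundary map ∂_2: C_2 → C_1 acts by ∂[p,q,r] = [q,r] − [p,r] + [p,q]. For instance
  ∂[3,5,7] = [5,7] − [3,7] + [3,5],
  ∂[3,4,7] = [4,7] − [3,7] + [3,4].
The resulting 11×3 matrix has rank 3, and its Smith normal form has invariant factors (1,1,1).

Computing H_k = (kernel of ∂_k) / (image of ∂_{k+1}):

  H_0: rank C_0 − rank ∂_1 = 8 − 7 = 1, and the invariant factors of ∂_1 are all 1, so H_0 = Z.
  H_1: rank ker ∂_1 − rank ∂_2 = (11 − 7) − 3 = 1, and the invariant factors of ∂_2 are all 1, so H_1 = Z.
  H_2: rank ker ∂_2 − rank ∂_3 = (3 − 3) − 0 = 0, and there is no ∂_3, so H_2 = 0.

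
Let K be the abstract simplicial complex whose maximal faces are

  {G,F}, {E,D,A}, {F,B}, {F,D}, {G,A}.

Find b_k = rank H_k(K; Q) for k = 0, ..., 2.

b_0 = 1, b_1 = 1, b_2 = 0.

We work with the vertex ordering A < B < D < E < F < G. The simplices of K, each written with vertices in increasing order, are:

  0-simplices (6): A, B, D, E, F, G
  1-simplices (7): AD, AE, AG, BF, DE, DF, FG
  2-simplices (1): ADE

Hence C_0 ≅ Z^6, C_1 ≅ Z^7, C_2 ≅ Z^1.

The boundary map ∂_1: C_1 → C_0 is given by ∂[p,q] = [q] − [p]. For instance
  ∂AE = E − A.
The resulting 6×7 matrix has rank 5, and its Smith normal form has invariant factors (1,1,1,1,1).

∂_2: C_2 → C_1 sends each 2-simplex [p,q,r] to [q,r] − [p,r] + [p,q]. For instance
  ∂ADE = DE − AE + AD.
The 7×1 boundary matrix has rank 1 and Smith normal form diag(1).

Computing H_k = (kernel of ∂_k) / (image of ∂_{k+1}):

  H_0: rank C_0 − rank ∂_1 = 6 − 5 = 1, and the invariant factors of ∂_1 are all 1, so H_0 ≅ Z.
  H_1: rank ker ∂_1 − rank ∂_2 = (7 − 5) − 1 = 1, and the invariant factors of ∂_2 are all 1, so H_1 ≅ Z.
  H_2: rank ker ∂_2 − rank ∂_3 = (1 − 1) − 0 = 0, and there is no ∂_3, so H_2 ≅ 0.

As a check, the Euler characteristic is 6 − 7 + 1 = 0, which agrees with 1 − 1 + 0 = 0.

Hence the Betti numbers are b_0 = 1, b_1 = 1, b_2 = 0.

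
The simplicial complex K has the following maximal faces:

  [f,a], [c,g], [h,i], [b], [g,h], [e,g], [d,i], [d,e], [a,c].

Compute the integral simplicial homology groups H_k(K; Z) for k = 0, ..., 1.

H_0 ≅ Z^2,  H_1 ≅ Z.

Take the total order a < b < c < d < e < f < g < h < i on the vertex set. Then K (dimension 1) consists of the simplices:

  0-simplices (9): a, b, c, d, e, f, g, h, i
  1-simplices (8): ac, af, cg, de, di, eg, gh, hi

Hence C_0 ≅ Z^9, C_1 ≅ Z^8.

Boundary ∂_1: C_1 → C_0 is given by ∂[p,q] = [q] − [p].
This gives a 9×8 integer matrix of rank 7; reducing to Smith normal form yields diagonal entries (1,1,1,1,1,1,1).

Reading off H_k = ker ∂_k / im ∂_{k+1}:

  H_0: rank C_0 − rank ∂_1 = 9 − 7 = 2, and the invariant factors of ∂_1 are all 1, so H_0 = Z^2.
  H_1: rank ker ∂_1 − rank ∂_2 = (8 − 7) − 0 = 1, and there is no ∂_2, so H_1 = Z.

As a check, the Euler characteristic is 9 − 8 = 1, which agrees with 2 − 1 = 1.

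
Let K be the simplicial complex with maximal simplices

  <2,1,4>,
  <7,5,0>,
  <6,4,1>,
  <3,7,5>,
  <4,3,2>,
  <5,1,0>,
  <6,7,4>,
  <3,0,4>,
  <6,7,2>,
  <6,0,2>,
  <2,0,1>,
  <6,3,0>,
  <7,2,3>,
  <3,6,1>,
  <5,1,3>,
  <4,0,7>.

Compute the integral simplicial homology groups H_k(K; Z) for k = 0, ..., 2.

Fix the vertex order 0 < 1 < 2 < 3 < 4 < 5 < 6 < 7 and write every simplex with vertices in increasing order. Then dim K = 2 and the simplices of K are:

  0-simplices (8): [0], [1], [2], [3], [4], [5], [6], [7]
  1-simplices (24): (24 of them)
  2-simplices (16): [0,1,2], [0,1,5], [0,2,6], [0,3,4], [0,3,6], [0,4,7], [0,5,7], [1,2,4], [1,3,5], [1,3,6], [1,4,6], [2,3,4], [2,3,7], [2,6,7], [3,5,7], [4,6,7]

so the chain groups are C_0 ≅ Z^8, C_1 ≅ Z^24, C_2 ≅ Z^16.

The boundary map ∂_1: C_1 → C_0 maps an edge to its endpoints' difference, ∂[p,q] = q − p. For instance
  ∂[3,5] = [5] − [3].
As a 8×24 matrix over Z this has rank 7, with invariant factors (1,1,1,1,1,1,1).

Boundary ∂_2: C_2 → C_1 maps a triangle to the signed sum of its edges. For instance
  ∂[2,6,7] = [6,7] − [2,7] + [2,6],
  ∂[4,6,7] = [6,7] − [4,7] + [4,6].
As a 24×16 matrix over Z this has rank 15, with invariant factors (1,1,1,1,1,1,1,1,1,1,1,1,1,1,1).

Reading off H_k = ker ∂_k / im ∂_{k+1}:

  H_0: rank C_0 − rank ∂_1 = 8 − 7 = 1, and the invariant factors of ∂_1 are all 1, so H_0 ≅ Z.
  H_1: rank ker ∂_1 − rank ∂_2 = (24 − 7) − 15 = 2, and the invariant factors of ∂_2 are all 1, so H_1 ≅ Z^2.
  H_2: rank ker ∂_2 − rank ∂_3 = (16 − 15) − 0 = 1, and there is no ∂_3, so H_2 ≅ Z.

H_0 = Z,  H_1 = Z^2,  H_2 = Z.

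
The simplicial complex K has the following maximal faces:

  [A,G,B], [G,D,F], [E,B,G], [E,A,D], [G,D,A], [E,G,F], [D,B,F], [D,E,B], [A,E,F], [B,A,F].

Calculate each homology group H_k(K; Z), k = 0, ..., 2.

H_0 ≅ Z,  H_1 ≅ Z/2,  H_2 = 0.

Take the total order A < B < D < E < F < G on the vertex set. Then K (dimension 2) consists of the simplices:

  0-simplices (6): A, B, D, E, F, G
  1-simplices (15): AB, AD, AE, AF, AG, BD, BE, BF, BG, DE, DF, DG, EF, EG, FG
  2-simplices (10): ABF, ABG, ADE, ADG, AEF, BDE, BDF, BEG, DFG, EFG

so the chain groups are C_0 ≅ Z^6, C_1 ≅ Z^15, C_2 ≅ Z^10.

∂_1: C_1 → C_0 sends each edge [p,q] (with p < q) to q − p. For instance
  ∂AF = F − A.
This gives a 6×15 integer matrix of rank 5; reducing to Smith normal form yields diagonal entries (1,1,1,1,1).

∂_2: C_2 → C_1 maps a triangle to the signed sum of its edges. For instance
  ∂ABG = BG − AG + AB,
  ∂ABF = BF − AF + AB.
This gives a 15×10 integer matrix of rank 10; reducing to Smith normal form yields diagonal entries (1,1,1,1,1,1,1,1,1,2).

Reading off H_k = ker ∂_k / im ∂_{k+1}:

  H_0: rank C_0 − rank ∂_1 = 6 − 5 = 1, and the invariant factors of ∂_1 are all 1, so H_0 ≅ Z.
  H_1: rank ker ∂_1 − rank ∂_2 = (15 − 5) − 10 = 0, and ∂_2 has invariant factor 2 > 1, so H_1 ≅ Z/2.
  H_2: rank ker ∂_2 − rank ∂_3 = (10 − 10) − 0 = 0, and there is no ∂_3, so H_2 ≅ 0.

As a check, the Euler characteristic is 6 − 15 + 10 = 1, which agrees with 1 − 0 + 0 = 1.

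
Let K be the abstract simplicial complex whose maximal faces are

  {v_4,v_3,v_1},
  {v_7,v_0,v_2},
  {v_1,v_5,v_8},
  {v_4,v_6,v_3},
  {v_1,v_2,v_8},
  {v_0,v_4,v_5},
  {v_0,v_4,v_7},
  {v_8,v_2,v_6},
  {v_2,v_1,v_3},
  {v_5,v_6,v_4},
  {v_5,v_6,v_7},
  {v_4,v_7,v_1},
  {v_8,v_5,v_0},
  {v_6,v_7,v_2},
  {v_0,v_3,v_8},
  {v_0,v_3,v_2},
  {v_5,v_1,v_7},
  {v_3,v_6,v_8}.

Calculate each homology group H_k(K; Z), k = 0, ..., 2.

Fix the vertex order v_0 < v_1 < v_2 < v_3 < v_4 < v_5 < v_6 < v_7 < v_8 and write every simplex with vertices in increasing order. Then dim K = 2 and the simplices of K are:

  0-simplices (9): [v_0], [v_1], [v_2], [v_3], [v_4], [v_5], [v_6], [v_7], [v_8]
  1-simplices (27): (27 of them)
  2-simplices (18): (18 of them)

Hence C_0 ≅ Z^9, C_1 ≅ Z^27, C_2 ≅ Z^18.

Boundary ∂_1: C_1 → C_0 maps an edge to its endpoints' difference, ∂[p,q] = q − p.
This gives a 9×27 integer matrix of rank 8; reducing to Smith normal form yields diagonal entries (1,1,1,1,1,1,1,1).

∂_2: C_2 → C_1 acts by ∂[p,q,r] = [q,r] − [p,r] + [p,q]. For instance
  ∂[v_1,v_5,v_7] = [v_5,v_7] − [v_1,v_7] + [v_1,v_5],
  ∂[v_0,v_2,v_7] = [v_2,v_7] − [v_0,v_7] + [v_0,v_2].
The resulting 27×18 matrix has rank 18, and its Smith normal form has invariant factors (1,1,1,1,1,1,1,1,1,1,1,1,1,1,1,1,1,2).

Reading off H_k = ker ∂_k / im ∂_{k+1}:

  H_0: rank C_0 − rank ∂_1 = 9 − 8 = 1, and the invariant factors of ∂_1 are all 1, so H_0 = Z.
  H_1: rank ker ∂_1 − rank ∂_2 = (27 − 8) − 18 = 1, and ∂_2 has invariant factor 2 > 1, so H_1 = Z × Z/2.
  H_2: rank ker ∂_2 − rank ∂_3 = (18 − 18) − 0 = 0, and there is no ∂_3, so H_2 = 0.

As a check, the Euler characteristic is 9 − 27 + 18 = 0, which agrees with 1 − 1 + 0 = 0.
(K is a triangulation of the Klein bottle.)

H_0 = Z,  H_1 = Z × Z/2,  H_2 = 0.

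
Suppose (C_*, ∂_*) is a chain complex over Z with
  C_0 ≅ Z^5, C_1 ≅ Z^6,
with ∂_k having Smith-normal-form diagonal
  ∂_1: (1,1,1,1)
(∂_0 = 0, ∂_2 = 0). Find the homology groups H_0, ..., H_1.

H_0: b_0 = 5 − 0 − 4 = 1; torsion from ∂_1 factors > 1: none. So H_0 = Z.
H_1: b_1 = 6 − 4 − 0 = 2; torsion from ∂_2 factors > 1: none. So H_1 = Z^2.

H_0 = Z,  H_1 = Z^2.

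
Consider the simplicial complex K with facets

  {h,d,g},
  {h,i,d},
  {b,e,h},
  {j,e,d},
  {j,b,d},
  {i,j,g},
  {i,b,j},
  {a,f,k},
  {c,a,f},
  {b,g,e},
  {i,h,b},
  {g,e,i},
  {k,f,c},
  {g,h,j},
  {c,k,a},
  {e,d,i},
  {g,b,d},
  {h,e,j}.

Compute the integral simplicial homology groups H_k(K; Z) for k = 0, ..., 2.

We work with the vertex ordering a < b < c < d < e < f < g < h < i < j < k. The simplices of K, each written with vertices in increasing order, are:

  0-simplices (11): a, b, c, d, e, f, g, h, i, j, k
  1-simplices (27): ac, af, ak, bd, be, bg, bh, bi, bj, cf, ck, de, dg, dh, di, dj, eg, eh, ei, ej, fk, gh, gi, gj, hi, hj, ij
  2-simplices (18): acf, ack, afk, bdg, bdj, beg, beh, bhi, bij, cfk, dei, dej, dgh, dhi, egi, ehj, ghj, gij

Hence C_0 ≅ Z^11, C_1 ≅ Z^27, C_2 ≅ Z^18.

∂_1: C_1 → C_0 is given by ∂[p,q] = [q] − [p].
The 11×27 boundary matrix has rank 9 and Smith normal form diag(1,1,1,1,1,1,1,1,1).

Boundary ∂_2: C_2 → C_1 sends each 2-simplex [p,q,r] to [q,r] − [p,r] + [p,q]. For instance
  ∂dei = ei − di + de,
  ∂ghj = hj − gj + gh.
The resulting 27×18 matrix has rank 16, and its Smith normal form has invariant factors (1,1,1,1,1,1,1,1,1,1,1,1,1,1,1,1).

From H_k ≅ ker(∂_k) / im(∂_{k+1}) we obtain:

  H_0: rank C_0 − rank ∂_1 = 11 − 9 = 2, and the invariant factors of ∂_1 are all 1, so H_0 ≅ Z^2.
  H_1: rank ker ∂_1 − rank ∂_2 = (27 − 9) − 16 = 2, and the invariant factors of ∂_2 are all 1, so H_1 ≅ Z^2.
  H_2: rank ker ∂_2 − rank ∂_3 = (18 − 16) − 0 = 2, and there is no ∂_3, so H_2 ≅ Z^2.

(K is a triangulation of the disjoint union of the torus T^2 and the 2-sphere S^2.)

H_0 = Z^2,  H_1 = Z^2,  H_2 = Z^2.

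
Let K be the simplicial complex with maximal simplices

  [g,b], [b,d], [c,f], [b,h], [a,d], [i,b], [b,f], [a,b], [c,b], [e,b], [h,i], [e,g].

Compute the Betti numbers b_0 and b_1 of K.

Fix the vertex order a < b < c < d < e < f < g < h < i and write every simplex with vertices in increasing order. Then dim K = 1 and the simplices of K are:

  0-simplices (9): a, b, c, d, e, f, g, h, i
  1-simplices (12): ab, ad, bc, bd, be, bf, bg, bh, bi, cf, eg, hi

Hence C_0 ≅ Z^9, C_1 ≅ Z^12.

∂_1: C_1 → C_0 maps an edge to its endpoints' difference, ∂[p,q] = q − p. For instance
  ∂bf = f − b.
As a 9×12 matrix over Z this has rank 8, with invariant factors (1,1,1,1,1,1,1,1).

Computing H_k = (kernel of ∂_k) / (image of ∂_{k+1}):

  H_0: rank C_0 − rank ∂_1 = 9 − 8 = 1, and the invariant factors of ∂_1 are all 1, so H_0 ≅ Z.
  H_1: rank ker ∂_1 − rank ∂_2 = (12 − 8) − 0 = 4, and there is no ∂_2, so H_1 ≅ Z^4.

(K is a triangulation of a wedge of 4 circles.)

Hence the Betti numbers are b_0 = 1, b_1 = 4.

b_0 = 1, b_1 = 4.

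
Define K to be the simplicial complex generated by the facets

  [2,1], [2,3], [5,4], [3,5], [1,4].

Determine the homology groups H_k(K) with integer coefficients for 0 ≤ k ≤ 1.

Order the vertices as 1 < 2 < 3 < 4 < 5. Listing each simplex with vertices in this order, K has dimension 1 with simplices:

  0-simplices (5): [1], [2], [3], [4], [5]
  1-simplices (5): [1,2], [1,4], [2,3], [3,5], [4,5]

so the chain groups are C_0 ≅ Z^5, C_1 ≅ Z^5.

The boundary map ∂_1: C_1 → C_0 maps an edge to its endpoints' difference, ∂[p,q] = q − p.
The 5×5 boundary matrix has rank 4 and Smith normal form diag(1,1,1,1).

Reading off H_k = ker ∂_k / im ∂_{k+1}:

  H_0: rank C_0 − rank ∂_1 = 5 − 4 = 1, and the invariant factors of ∂_1 are all 1, so H_0 = Z.
  H_1: rank ker ∂_1 − rank ∂_2 = (5 − 4) − 0 = 1, and there is no ∂_2, so H_1 = Z.

As a check, the Euler characteristic is 5 − 5 = 0, which agrees with 1 − 1 = 0.
(K is a triangulation of the circle S^1.)

H_0 ≅ Z,  H_1 ≅ Z.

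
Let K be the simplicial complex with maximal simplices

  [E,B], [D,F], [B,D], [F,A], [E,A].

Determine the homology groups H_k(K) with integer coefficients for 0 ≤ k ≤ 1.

Take the total order A < B < D < E < F on the vertex set. Then K (dimension 1) consists of the simplices:

  0-simplices (5): A, B, D, E, F
  1-simplices (5): AE, AF, BD, BE, DF

giving chain groups C_0 ≅ Z^5, C_1 ≅ Z^5.

∂_1: C_1 → C_0 sends each edge [p,q] (with p < q) to q − p.
As a 5×5 matrix over Z this has rank 4, with invariant factors (1,1,1,1).

From H_k ≅ ker(∂_k) / im(∂_{k+1}) we obtain:

  H_0: rank C_0 − rank ∂_1 = 5 − 4 = 1, and the invariant factors of ∂_1 are all 1, so H_0 ≅ Z.
  H_1: rank ker ∂_1 − rank ∂_2 = (5 − 4) − 0 = 1, and there is no ∂_2, so H_1 ≅ Z.

H_0 = Z,  H_1 = Z.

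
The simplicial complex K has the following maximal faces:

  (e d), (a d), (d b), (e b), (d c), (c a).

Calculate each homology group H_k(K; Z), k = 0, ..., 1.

H_0 = Z,  H_1 = Z^2.

Order the vertices as a < b < c < d < e. Listing each simplex with vertices in this order, K has dimension 1 with simplices:

  0-simplices (5): a, b, c, d, e
  1-simplices (6): ac, ad, bd, be, cd, de

Hence C_0 ≅ Z^5, C_1 ≅ Z^6.

Boundary ∂_1: C_1 → C_0 sends each edge [p,q] (with p < q) to q − p. For instance
  ∂de = e − d.
The 5×6 boundary matrix has rank 4 and Smith normal form diag(1,1,1,1).

Reading off H_k = ker ∂_k / im ∂_{k+1}:

  H_0: rank C_0 − rank ∂_1 = 5 − 4 = 1, and the invariant factors of ∂_1 are all 1, so H_0 ≅ Z.
  H_1: rank ker ∂_1 − rank ∂_2 = (6 − 4) − 0 = 2, and there is no ∂_2, so H_1 ≅ Z^2.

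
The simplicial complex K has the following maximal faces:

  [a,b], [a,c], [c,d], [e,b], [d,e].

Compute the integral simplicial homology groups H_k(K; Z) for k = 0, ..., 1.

H_0 ≅ Z,  H_1 ≅ Z.

We work with the vertex ordering a < b < c < d < e. The simplices of K, each written with vertices in increasing order, are:

  0-simplices (5): a, b, c, d, e
  1-simplices (5): ab, ac, be, cd, de

Hence C_0 ≅ Z^5, C_1 ≅ Z^5.

∂_1: C_1 → C_0 is given by ∂[p,q] = [q] − [p].
As a 5×5 matrix over Z this has rank 4, with invariant factors (1,1,1,1).

Reading off H_k = ker ∂_k / im ∂_{k+1}:

  H_0: rank C_0 − rank ∂_1 = 5 − 4 = 1, and the invariant factors of ∂_1 are all 1, so H_0 ≅ Z.
  H_1: rank ker ∂_1 − rank ∂_2 = (5 − 4) − 0 = 1, and there is no ∂_2, so H_1 ≅ Z.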